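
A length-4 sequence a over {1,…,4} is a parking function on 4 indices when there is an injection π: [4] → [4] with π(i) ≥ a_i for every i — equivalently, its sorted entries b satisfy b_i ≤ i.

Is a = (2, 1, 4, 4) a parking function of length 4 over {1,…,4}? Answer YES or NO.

Sorted: b = (1, 2, 4, 4).
  b_1=1 ≤ 1
  b_2=2 ≤ 2
  b_3=4 > 3
  fails at i=3 ⇒ NO

NO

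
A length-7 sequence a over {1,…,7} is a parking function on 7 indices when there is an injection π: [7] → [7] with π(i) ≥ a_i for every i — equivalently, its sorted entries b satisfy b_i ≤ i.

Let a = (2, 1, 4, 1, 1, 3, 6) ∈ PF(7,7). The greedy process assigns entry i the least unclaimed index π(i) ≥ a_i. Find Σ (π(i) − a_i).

10

Σπ = 7·8/2 = 28 (π permutes [7]); Σa = 2+1+4+1+1+3+6 = 18; disp = 28−18 = 10.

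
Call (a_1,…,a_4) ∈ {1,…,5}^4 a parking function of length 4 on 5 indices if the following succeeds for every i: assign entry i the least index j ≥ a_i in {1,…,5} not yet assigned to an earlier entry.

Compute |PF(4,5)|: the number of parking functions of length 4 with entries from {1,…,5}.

|PF(4,5)| = (5+1−4)·(5+1)^{4−1} = 2·216 = 432 (Pollak)
Check (3,3,4,1) → sorted (1,3,3,4): b_i ≤ 1+i ∀i, a PF.

432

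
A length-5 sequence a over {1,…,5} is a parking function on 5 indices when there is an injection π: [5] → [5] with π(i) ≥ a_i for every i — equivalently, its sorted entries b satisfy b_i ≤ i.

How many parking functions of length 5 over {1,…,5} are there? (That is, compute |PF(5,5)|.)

#PF = (6−5)·6^(5−1) = 1·1296 = 1296
E.g. (2,5,2,1,2) → sorted (1,2,2,2,5): b_i ≤ i ∀i, a PF.

1296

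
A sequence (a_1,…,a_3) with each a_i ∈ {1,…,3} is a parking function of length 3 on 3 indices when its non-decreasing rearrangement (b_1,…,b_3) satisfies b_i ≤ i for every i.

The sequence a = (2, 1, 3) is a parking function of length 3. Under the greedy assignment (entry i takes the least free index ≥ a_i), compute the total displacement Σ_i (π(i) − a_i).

0

Σπ = 6 ({1..3} each once); Σa = 2+1+3 = 6; disp = 6−6 = 0.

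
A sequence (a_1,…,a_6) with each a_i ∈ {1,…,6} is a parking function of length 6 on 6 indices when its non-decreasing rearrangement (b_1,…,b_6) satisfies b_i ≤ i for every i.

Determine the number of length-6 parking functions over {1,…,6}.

|PF(6,6)| = (6−6+1)·(6+1)^(6−1) = 1·16807 = 16807
Example (4,1,5,2,2,1) → sorted (1,1,2,2,4,5): b_i ≤ i ∀i, a PF.

16807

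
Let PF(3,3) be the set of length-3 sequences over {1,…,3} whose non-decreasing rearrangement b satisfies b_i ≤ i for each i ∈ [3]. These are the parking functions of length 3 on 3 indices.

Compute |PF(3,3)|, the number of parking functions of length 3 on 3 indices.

|PF(3,3)| = (3+1−3)·(3+1)^{3−1} = 1×16 = 16
E.g. (1,3,2) → sorted (1,2,3): b_i ≤ i ∀i, a PF.

16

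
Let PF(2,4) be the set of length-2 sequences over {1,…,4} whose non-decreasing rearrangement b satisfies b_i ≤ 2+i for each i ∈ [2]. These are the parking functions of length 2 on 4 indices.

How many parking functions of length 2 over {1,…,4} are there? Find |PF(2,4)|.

|PF| = (5−2)·5^(2−1) = 3 · 5 = 15 (Konheim–Weiss)
Example (1,3) → sorted (1,3): b_i ≤ 2+i ∀i, a PF.

15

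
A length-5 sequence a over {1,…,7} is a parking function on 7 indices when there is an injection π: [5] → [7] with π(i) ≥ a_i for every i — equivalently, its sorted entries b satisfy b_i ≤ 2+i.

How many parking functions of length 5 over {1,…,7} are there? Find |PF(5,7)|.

12288

#PF = (8−5)·8^(5−1) = 3·4096 = 12288
Check (2,4,3,7,5) → sorted (2,3,4,5,7): b_i ≤ 2+i ∀i, a PF.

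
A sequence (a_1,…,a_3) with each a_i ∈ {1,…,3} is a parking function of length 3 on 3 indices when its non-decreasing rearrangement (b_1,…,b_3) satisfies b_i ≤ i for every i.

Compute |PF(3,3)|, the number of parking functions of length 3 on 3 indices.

#PF = 1·4^2 = 1×16 = 16
E.g. (3,2,1) → sorted (1,2,3): b_i ≤ i ∀i, a PF.

16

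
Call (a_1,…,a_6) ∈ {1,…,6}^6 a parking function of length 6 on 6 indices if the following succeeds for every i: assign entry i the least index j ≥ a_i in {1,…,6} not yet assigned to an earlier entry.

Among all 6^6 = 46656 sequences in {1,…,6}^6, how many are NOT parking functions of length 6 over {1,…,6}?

29849

|PF| = (6+1−6)·(6+1)^{6−1} = 1 · 16807 = 16807 (Pollak)
Example (2,3,2,5,2,6) → sorted (2,2,2,3,5,6): b_1=2>1, not a PF.
Total 46656; non-PF = 46656−16807 = 29849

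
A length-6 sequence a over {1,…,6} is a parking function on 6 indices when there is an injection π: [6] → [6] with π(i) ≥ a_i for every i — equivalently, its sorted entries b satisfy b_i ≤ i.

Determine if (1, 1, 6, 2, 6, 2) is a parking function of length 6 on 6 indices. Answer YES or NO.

NO

Sorted: b = (1, 1, 2, 2, 6, 6).
  b_1=1 ≤ 1
  b_2=1 ≤ 2
  b_3=2 ≤ 3
  b_4=2 ≤ 4
  b_5=6 > 5
  fails at i=5 ⇒ NO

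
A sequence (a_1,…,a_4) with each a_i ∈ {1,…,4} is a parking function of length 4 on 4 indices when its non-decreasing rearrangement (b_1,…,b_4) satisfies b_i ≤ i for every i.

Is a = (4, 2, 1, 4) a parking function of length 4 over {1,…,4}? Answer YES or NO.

Order a: b = (1, 2, 4, 4).
  b_1=1 ≤ 1
  b_2=2 ≤ 2
  b_3=4 > 3
  fails at i=3 ⇒ NO

NO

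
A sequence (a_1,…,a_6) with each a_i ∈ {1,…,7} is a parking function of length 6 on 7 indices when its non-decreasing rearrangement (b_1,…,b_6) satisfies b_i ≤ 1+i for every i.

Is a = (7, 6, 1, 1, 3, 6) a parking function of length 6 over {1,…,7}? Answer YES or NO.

NO

Sorted: b = (1, 1, 3, 6, 6, 7).
  b_1=1 ≤ 2
  b_2=1 ≤ 3
  b_3=3 ≤ 4
  b_4=6 > 5
  fails at i=4 ⇒ NO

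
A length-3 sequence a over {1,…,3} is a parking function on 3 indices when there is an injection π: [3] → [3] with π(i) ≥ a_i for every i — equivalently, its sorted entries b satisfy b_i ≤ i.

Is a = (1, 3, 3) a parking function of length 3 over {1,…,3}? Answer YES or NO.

Order a: b = (1, 3, 3).
  b_1=1 ≤ 1
  b_2=3 > 2
  fails at i=2 ⇒ NO

NO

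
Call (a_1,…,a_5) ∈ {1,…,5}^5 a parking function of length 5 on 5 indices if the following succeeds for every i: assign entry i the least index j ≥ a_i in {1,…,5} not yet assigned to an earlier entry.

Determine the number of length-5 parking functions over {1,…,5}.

#PF = (5+1−5)·(5+1)^{5−1} = 1·1296 = 1296
Example (1,1,1,1,2) → sorted (1,1,1,1,2): b_i ≤ i ∀i, a PF.

1296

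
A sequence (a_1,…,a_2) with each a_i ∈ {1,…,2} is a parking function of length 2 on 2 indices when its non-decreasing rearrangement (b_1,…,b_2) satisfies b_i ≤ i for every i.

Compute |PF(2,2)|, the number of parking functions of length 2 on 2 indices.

3

Count = (2+1−2)·(2+1)^{2−1} = 1·3 = 3
One tuple (1,2) → sorted (1,2): b_i ≤ i ∀i, a PF.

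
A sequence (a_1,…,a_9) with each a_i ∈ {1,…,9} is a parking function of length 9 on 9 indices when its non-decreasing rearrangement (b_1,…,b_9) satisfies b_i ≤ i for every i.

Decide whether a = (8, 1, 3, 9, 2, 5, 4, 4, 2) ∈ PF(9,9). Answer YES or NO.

YES

Sorted: b = (1, 2, 2, 3, 4, 4, 5, 8, 9).
  b_1=1 ≤ 1
  b_2=2 ≤ 2
  b_3=2 ≤ 3
  b_4=3 ≤ 4
  b_5=4 ≤ 5
  b_6=4 ≤ 6
  b_7=5 ≤ 7
  b_8=8 ≤ 8
  b_9=9 ≤ 9
All bounds hold ⇒ YES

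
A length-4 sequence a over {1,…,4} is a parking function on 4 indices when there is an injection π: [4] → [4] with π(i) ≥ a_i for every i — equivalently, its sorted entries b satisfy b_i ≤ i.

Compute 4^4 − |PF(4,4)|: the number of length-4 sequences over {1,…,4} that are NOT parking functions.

131

|PF(4,4)| = (4−4+1)·(4+1)^(4−1) = 1×125 = 125 (Konheim–Weiss)
Example (4,3,3,1) → sorted (1,3,3,4): b_2=3>2, not a PF.
4^4 − 125 = 256 − 125 = 131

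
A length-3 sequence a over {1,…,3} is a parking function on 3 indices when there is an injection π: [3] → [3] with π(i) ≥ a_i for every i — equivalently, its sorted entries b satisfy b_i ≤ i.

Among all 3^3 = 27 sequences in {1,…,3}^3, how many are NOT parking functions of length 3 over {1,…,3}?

11

Count = 1·4^2 = 1·16 = 16
Check (3,3,2) → sorted (2,3,3): b_1=2>1, not a PF.
3^3 − 16 = 27 − 16 = 11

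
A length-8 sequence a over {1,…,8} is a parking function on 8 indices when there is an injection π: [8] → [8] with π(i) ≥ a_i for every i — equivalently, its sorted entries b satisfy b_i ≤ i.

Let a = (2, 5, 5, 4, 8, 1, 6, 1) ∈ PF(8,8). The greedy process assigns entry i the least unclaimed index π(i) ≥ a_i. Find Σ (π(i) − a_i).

Σπ = 8·9/2 = 36 (π permutes [8]); Σa = 2+5+5+4+8+1+6+1 = 32; disp = 36−32 = 4.

4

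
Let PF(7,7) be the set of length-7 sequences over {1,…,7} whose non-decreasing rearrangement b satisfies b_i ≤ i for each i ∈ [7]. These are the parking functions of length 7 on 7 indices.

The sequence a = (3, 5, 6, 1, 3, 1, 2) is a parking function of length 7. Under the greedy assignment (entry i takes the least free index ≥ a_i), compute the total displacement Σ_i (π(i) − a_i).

Σπ = 7·8/2 = 28 (π permutes [7]); Σa = 3+5+6+1+3+1+2 = 21; disp = 28−21 = 7.

7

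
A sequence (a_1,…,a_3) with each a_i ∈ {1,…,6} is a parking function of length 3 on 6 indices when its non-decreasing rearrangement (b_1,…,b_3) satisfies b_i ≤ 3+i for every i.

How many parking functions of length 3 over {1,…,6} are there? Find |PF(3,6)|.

196

#PF = (7−3)·7^(3−1) = 4·49 = 196
One tuple (2,2,1) → sorted (1,2,2): b_i ≤ 3+i ∀i, a PF.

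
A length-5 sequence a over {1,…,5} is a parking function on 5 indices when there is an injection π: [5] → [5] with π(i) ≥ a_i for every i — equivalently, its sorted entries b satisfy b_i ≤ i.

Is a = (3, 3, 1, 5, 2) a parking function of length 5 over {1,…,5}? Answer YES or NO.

Sorted: b = (1, 2, 3, 3, 5).
  b_1=1 ≤ 1
  b_2=2 ≤ 2
  b_3=3 ≤ 3
  b_4=3 ≤ 4
  b_5=5 ≤ 5
All bounds hold ⇒ YES

YES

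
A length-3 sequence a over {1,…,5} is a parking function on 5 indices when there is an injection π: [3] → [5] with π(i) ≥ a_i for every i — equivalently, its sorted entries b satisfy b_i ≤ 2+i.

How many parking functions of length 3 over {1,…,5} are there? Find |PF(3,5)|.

Count = (5+1−3)·(5+1)^{3−1} = 3·36 = 108 (Konheim–Weiss)
One tuple (3,5,1) → sorted (1,3,5): b_i ≤ 2+i ∀i, a PF.

108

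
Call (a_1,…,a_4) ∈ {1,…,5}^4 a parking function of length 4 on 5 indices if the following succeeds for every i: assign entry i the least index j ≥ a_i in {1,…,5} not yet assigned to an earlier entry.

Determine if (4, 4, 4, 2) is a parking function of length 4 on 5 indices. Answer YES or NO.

NO

Rearranged: b = (2, 4, 4, 4).
  b_1=2 ≤ 2
  b_2=4 > 3
  fails at i=2 ⇒ NO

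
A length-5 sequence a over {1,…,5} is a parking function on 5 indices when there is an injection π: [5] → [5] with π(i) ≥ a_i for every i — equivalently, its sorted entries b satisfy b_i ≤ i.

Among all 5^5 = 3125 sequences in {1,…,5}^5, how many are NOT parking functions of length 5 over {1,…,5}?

|PF| = (5+1−5)·(5+1)^{5−1} = 1·1296 = 1296
Example (2,3,3,3,3) → sorted (2,3,3,3,3): b_1=2>1, not a PF.
5^5 − 1296 = 3125 − 1296 = 1829

1829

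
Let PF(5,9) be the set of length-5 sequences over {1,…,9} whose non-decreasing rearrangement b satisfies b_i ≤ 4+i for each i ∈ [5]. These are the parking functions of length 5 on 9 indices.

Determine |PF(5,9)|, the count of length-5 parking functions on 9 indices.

#PF = (9−5+1)·(9+1)^(5−1) = 5×10000 = 50000 [KW]
E.g. (3,5,5,3,2) → sorted (2,3,3,5,5): b_i ≤ 4+i ∀i, a PF.

50000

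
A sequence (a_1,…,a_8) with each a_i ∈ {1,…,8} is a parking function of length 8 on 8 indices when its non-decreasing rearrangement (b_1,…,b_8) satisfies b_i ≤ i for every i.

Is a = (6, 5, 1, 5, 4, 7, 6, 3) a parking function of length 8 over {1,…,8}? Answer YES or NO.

NO

Sorted: b = (1, 3, 4, 5, 5, 6, 6, 7).
  b_1=1 ≤ 1
  b_2=3 > 2
  fails at i=2 ⇒ NO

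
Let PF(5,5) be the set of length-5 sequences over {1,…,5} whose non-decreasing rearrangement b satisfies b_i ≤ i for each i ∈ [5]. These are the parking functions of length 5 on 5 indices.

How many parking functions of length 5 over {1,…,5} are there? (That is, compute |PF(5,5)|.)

1296

Count = (5+1−5)·(5+1)^{5−1} = 1×1296 = 1296
E.g. (2,3,3,1,5) → sorted (1,2,3,3,5): b_i ≤ i ∀i, a PF.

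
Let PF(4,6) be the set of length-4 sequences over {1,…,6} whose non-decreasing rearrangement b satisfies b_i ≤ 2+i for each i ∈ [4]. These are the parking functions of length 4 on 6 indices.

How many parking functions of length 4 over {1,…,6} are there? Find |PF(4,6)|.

Count = 3·7^3 = 3×343 = 1029 [KW]
Check (1,3,6,1) → sorted (1,1,3,6): b_i ≤ 2+i ∀i, a PF.

1029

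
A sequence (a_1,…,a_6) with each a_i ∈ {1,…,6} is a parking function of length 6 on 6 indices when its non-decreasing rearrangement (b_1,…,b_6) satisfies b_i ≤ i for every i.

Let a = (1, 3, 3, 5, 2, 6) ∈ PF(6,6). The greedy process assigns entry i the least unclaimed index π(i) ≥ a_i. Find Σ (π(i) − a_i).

Σπ = 21 ({1..6} each once); Σa = 1+3+3+5+2+6 = 20; disp = 21−20 = 1.

1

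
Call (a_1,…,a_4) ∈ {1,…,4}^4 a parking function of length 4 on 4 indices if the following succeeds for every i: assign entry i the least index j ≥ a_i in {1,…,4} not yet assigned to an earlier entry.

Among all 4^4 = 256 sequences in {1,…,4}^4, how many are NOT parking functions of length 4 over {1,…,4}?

131

|PF(4,4)| = (4+1−4)·(4+1)^{4−1} = 1·125 = 125 (Pollak)
Check (3,4,4,2) → sorted (2,3,4,4): b_1=2>1, not a PF.
Total 256; non-PF = 256−125 = 131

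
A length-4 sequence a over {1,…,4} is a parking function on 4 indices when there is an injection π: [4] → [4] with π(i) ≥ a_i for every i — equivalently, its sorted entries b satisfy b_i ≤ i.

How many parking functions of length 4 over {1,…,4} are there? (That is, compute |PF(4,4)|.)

125

Count = (5−4)·5^(4−1) = 1·125 = 125 (Pollak)
Example (1,2,4,1) → sorted (1,1,2,4): b_i ≤ i ∀i, a PF.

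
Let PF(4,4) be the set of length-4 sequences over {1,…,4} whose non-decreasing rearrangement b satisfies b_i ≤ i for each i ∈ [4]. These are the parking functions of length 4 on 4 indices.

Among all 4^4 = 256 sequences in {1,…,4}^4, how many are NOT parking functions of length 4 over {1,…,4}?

Count = (4+1−4)·(4+1)^{4−1} = 1 · 125 = 125 (Konheim–Weiss)
Check (4,3,4,3) → sorted (3,3,4,4): b_1=3>1, not a PF.
4^4 − 125 = 256 − 125 = 131

131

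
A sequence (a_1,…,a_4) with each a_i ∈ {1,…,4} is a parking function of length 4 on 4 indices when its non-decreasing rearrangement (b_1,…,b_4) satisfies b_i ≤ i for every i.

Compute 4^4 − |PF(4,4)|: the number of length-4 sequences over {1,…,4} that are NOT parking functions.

#PF = 1·5^3 = 1×125 = 125 (Pollak)
Check (3,3,2,4) → sorted (2,3,3,4): b_1=2>1, not a PF.
Total 256; non-PF = 256−125 = 131

131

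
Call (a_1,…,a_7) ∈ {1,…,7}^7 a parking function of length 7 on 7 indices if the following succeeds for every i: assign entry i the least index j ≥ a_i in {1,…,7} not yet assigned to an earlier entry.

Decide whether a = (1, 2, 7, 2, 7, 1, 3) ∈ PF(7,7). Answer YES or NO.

Sorted: b = (1, 1, 2, 2, 3, 7, 7).
  b_1=1 ≤ 1
  b_2=1 ≤ 2
  b_3=2 ≤ 3
  b_4=2 ≤ 4
  b_5=3 ≤ 5
  b_6=7 > 6
  fails at i=6 ⇒ NO

NO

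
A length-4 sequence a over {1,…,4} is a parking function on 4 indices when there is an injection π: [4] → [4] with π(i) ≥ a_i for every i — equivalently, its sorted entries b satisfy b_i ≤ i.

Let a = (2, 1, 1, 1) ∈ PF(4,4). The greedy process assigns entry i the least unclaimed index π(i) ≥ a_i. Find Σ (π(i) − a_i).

Σπ = 4·5/2 = 10 (π permutes [4]); Σa = 2+1+1+1 = 5; disp = 10−5 = 5.

5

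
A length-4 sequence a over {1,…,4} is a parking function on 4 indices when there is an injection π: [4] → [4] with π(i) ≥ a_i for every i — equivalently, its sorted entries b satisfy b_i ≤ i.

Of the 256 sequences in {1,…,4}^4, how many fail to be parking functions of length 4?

131

Count = (4+1−4)·(4+1)^{4−1} = 1 · 125 = 125
One tuple (3,3,4,4) → sorted (3,3,4,4): b_1=3>1, not a PF.
Total 256; non-PF = 256−125 = 131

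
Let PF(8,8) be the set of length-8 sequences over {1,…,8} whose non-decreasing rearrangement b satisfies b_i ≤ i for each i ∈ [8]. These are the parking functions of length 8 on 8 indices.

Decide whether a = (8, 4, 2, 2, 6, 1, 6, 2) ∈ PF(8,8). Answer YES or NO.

YES

Order a: b = (1, 2, 2, 2, 4, 6, 6, 8).
  b_1=1 ≤ 1
  b_2=2 ≤ 2
  b_3=2 ≤ 3
  b_4=2 ≤ 4
  b_5=4 ≤ 5
  b_6=6 ≤ 6
  b_7=6 ≤ 7
  b_8=8 ≤ 8
All bounds hold ⇒ YES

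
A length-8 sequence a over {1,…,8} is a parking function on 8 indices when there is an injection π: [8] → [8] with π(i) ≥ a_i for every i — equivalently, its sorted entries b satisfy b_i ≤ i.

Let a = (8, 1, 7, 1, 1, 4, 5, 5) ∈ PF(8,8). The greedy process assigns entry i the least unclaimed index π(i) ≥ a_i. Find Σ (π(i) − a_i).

Σπ = 36 ({1..8} each once); Σa = 8+1+7+1+1+4+5+5 = 32; disp = 36−32 = 4.

4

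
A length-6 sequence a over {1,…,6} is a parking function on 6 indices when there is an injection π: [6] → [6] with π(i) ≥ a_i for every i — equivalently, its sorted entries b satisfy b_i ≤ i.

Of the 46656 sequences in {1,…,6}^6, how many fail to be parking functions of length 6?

Count = 1·7^5 = 1 · 16807 = 16807 (Konheim–Weiss)
Example (4,5,1,2,6,6) → sorted (1,2,4,5,6,6): b_3=4>3, not a PF.
So 46656 − 16807 = 29849 fail.

29849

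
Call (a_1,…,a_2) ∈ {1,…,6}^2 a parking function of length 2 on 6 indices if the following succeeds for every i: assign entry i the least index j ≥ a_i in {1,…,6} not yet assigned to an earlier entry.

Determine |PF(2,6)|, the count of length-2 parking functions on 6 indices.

|PF(2,6)| = (6−2+1)·(6+1)^(2−1) = 5 · 7 = 35 [KW]
Example (3,3) → sorted (3,3): b_i ≤ 4+i ∀i, a PF.

35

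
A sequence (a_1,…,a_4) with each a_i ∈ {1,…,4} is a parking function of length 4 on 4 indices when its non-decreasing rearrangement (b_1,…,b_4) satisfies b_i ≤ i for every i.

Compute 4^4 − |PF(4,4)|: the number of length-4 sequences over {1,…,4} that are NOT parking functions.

131

#PF = 1·5^3 = 1·125 = 125 (Konheim–Weiss)
E.g. (4,3,4,3) → sorted (3,3,4,4): b_1=3>1, not a PF.
So 256 − 125 = 131 fail.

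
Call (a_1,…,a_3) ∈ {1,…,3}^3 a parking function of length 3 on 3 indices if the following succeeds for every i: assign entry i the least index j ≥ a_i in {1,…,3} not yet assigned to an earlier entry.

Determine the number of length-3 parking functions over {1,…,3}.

|PF| = (3−3+1)·(3+1)^(3−1) = 1 · 16 = 16 (Pollak)
E.g. (1,1,1) → sorted (1,1,1): b_i ≤ i ∀i, a PF.

16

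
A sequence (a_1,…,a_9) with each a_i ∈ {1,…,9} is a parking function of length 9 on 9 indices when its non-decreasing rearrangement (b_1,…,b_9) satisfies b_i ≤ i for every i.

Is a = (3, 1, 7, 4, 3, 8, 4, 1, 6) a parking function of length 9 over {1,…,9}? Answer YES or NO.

YES

Sorted: b = (1, 1, 3, 3, 4, 4, 6, 7, 8).
  b_1=1 ≤ 1
  b_2=1 ≤ 2
  b_3=3 ≤ 3
  b_4=3 ≤ 4
  b_5=4 ≤ 5
  b_6=4 ≤ 6
  b_7=6 ≤ 7
  b_8=7 ≤ 8
  b_9=8 ≤ 9
All bounds hold ⇒ YES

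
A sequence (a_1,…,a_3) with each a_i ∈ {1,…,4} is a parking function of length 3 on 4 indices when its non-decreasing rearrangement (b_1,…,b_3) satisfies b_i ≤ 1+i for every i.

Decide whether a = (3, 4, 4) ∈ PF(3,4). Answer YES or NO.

Rearranged: b = (3, 4, 4).
  b_1=3 > 2
  fails at i=1 ⇒ NO

NO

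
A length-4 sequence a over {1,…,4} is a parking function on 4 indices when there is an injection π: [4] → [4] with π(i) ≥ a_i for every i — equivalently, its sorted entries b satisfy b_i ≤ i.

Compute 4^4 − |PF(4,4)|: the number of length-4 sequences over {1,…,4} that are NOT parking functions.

131

#PF = (4+1−4)·(4+1)^{4−1} = 1 · 125 = 125 (Konheim–Weiss)
Check (4,4,4,3) → sorted (3,4,4,4): b_1=3>1, not a PF.
So 256 − 125 = 131 fail.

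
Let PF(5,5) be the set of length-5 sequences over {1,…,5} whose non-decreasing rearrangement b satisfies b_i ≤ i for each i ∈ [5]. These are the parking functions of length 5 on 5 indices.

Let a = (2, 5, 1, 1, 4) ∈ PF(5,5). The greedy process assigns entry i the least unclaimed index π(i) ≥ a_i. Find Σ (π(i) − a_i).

Σπ(i) = 1+…+5 = 15; Σa = 2+5+1+1+4 = 13; disp = 15−13 = 2.

2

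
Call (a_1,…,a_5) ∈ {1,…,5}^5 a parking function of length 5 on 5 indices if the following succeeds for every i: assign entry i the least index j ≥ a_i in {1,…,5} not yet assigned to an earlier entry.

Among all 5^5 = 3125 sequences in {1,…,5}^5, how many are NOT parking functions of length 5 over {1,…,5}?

|PF(5,5)| = (5−5+1)·(5+1)^(5−1) = 1·1296 = 1296 (Konheim–Weiss)
E.g. (5,1,2,5,5) → sorted (1,2,5,5,5): b_3=5>3, not a PF.
So 3125 − 1296 = 1829 fail.

1829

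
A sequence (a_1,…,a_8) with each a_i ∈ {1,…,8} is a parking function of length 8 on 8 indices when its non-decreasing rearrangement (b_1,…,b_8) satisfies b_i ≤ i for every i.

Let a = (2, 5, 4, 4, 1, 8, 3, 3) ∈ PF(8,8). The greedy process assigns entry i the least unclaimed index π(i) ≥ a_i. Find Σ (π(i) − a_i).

6

Σπ(i) = 1+…+8 = 36; Σa = 2+5+4+4+1+8+3+3 = 30; disp = 36−30 = 6.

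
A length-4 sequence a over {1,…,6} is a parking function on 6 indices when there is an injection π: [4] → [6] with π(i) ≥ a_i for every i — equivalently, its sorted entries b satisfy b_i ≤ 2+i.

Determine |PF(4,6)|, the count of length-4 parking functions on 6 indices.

1029

Count = (7−4)·7^(4−1) = 3 · 343 = 1029
E.g. (6,3,4,2) → sorted (2,3,4,6): b_i ≤ 2+i ∀i, a PF.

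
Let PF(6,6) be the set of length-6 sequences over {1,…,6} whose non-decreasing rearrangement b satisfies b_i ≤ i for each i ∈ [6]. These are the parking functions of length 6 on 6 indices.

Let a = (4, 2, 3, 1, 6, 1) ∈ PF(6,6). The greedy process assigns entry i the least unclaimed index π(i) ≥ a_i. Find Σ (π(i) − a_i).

4

Σπ(i) = 1+…+6 = 21; Σa = 4+2+3+1+6+1 = 17; disp = 21−17 = 4.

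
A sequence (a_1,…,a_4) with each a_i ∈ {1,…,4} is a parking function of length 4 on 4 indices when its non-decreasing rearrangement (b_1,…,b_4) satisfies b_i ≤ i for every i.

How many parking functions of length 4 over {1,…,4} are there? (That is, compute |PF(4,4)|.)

125

|PF(4,4)| = 1·5^3 = 1·125 = 125 (Konheim–Weiss)
Example (1,4,3,1) → sorted (1,1,3,4): b_i ≤ i ∀i, a PF.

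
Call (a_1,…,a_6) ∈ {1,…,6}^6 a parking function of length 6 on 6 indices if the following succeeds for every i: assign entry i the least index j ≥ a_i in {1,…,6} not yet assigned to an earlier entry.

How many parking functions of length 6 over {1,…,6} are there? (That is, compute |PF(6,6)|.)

16807

|PF| = (6+1−6)·(6+1)^{6−1} = 1×16807 = 16807
Example (1,5,4,1,6,1) → sorted (1,1,1,4,5,6): b_i ≤ i ∀i, a PF.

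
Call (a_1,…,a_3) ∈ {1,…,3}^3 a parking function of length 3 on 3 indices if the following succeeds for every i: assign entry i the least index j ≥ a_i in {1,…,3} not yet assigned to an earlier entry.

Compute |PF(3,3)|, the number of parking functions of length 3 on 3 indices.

16

|PF(3,3)| = (3−3+1)·(3+1)^(3−1) = 1 · 16 = 16
E.g. (3,1,2) → sorted (1,2,3): b_i ≤ i ∀i, a PF.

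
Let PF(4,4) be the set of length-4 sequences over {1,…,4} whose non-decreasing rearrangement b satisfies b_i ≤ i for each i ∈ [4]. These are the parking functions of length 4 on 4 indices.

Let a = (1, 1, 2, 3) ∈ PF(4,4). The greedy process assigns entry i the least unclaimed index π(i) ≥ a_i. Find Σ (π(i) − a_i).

3

Σπ = 10 ({1..4} each once); Σa = 1+1+2+3 = 7; disp = 10−7 = 3.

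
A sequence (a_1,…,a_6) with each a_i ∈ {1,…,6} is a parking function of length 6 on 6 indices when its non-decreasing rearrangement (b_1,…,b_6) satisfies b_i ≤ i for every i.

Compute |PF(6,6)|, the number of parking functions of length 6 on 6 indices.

16807

#PF = (6+1−6)·(6+1)^{6−1} = 1×16807 = 16807 [KW]
Check (2,1,1,5,4,4) → sorted (1,1,2,4,4,5): b_i ≤ i ∀i, a PF.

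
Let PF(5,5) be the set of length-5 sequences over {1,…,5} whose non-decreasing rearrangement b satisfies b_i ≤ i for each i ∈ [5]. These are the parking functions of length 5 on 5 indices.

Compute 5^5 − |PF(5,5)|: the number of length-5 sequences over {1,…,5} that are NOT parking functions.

Count = 1·6^4 = 1 · 1296 = 1296 [KW]
One tuple (3,3,4,5,5) → sorted (3,3,4,5,5): b_1=3>1, not a PF.
Total 3125; non-PF = 3125−1296 = 1829

1829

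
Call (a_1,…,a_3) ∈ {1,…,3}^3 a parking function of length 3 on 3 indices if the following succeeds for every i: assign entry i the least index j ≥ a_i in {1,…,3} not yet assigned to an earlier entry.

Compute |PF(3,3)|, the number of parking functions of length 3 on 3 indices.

16

|PF| = (3+1−3)·(3+1)^{3−1} = 1×16 = 16 (Pollak)
Example (3,1,2) → sorted (1,2,3): b_i ≤ i ∀i, a PF.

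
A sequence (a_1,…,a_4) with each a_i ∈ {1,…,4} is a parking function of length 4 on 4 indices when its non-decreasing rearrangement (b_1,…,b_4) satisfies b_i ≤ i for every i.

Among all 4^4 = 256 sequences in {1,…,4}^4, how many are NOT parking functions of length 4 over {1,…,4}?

#PF = 1·5^3 = 1×125 = 125 (Konheim–Weiss)
Example (2,2,2,2) → sorted (2,2,2,2): b_1=2>1, not a PF.
4^4 − 125 = 256 − 125 = 131

131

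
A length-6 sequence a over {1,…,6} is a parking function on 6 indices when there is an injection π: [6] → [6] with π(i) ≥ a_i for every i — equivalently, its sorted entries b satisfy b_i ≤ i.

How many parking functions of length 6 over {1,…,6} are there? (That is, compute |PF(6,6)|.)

#PF = (7−6)·7^(6−1) = 1 · 16807 = 16807 (Pollak)
Example (6,2,3,3,1,5) → sorted (1,2,3,3,5,6): b_i ≤ i ∀i, a PF.

16807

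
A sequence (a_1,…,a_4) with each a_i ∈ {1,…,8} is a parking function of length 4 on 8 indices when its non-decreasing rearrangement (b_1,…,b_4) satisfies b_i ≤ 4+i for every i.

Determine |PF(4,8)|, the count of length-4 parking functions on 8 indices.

3645

|PF| = (9−4)·9^(4−1) = 5·729 = 3645
One tuple (6,7,4,1) → sorted (1,4,6,7): b_i ≤ 4+i ∀i, a PF.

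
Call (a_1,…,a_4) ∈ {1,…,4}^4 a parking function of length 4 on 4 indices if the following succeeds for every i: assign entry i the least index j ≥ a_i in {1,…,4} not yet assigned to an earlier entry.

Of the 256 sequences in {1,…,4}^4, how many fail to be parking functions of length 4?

#PF = 1·5^3 = 1·125 = 125 (Konheim–Weiss)
Check (3,4,3,4) → sorted (3,3,4,4): b_1=3>1, not a PF.
4^4 − 125 = 256 − 125 = 131

131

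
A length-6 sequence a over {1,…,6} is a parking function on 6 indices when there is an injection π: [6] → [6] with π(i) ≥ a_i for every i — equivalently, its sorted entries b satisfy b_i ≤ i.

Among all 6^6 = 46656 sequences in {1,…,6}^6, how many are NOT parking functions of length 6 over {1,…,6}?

29849

|PF| = (6+1−6)·(6+1)^{6−1} = 1 · 16807 = 16807 (Konheim–Weiss)
One tuple (5,2,5,3,6,5) → sorted (2,3,5,5,5,6): b_1=2>1, not a PF.
So 46656 − 16807 = 29849 fail.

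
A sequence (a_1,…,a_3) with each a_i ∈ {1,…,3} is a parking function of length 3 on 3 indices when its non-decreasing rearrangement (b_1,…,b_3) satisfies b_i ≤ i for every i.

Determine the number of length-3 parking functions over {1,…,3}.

Count = 1·4^2 = 1 · 16 = 16 (Pollak)
Example (1,1,3) → sorted (1,1,3): b_i ≤ i ∀i, a PF.

16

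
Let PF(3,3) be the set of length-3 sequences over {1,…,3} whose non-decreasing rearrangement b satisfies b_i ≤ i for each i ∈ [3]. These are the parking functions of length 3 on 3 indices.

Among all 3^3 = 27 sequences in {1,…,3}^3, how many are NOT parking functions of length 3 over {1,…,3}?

|PF| = (3−3+1)·(3+1)^(3−1) = 1·16 = 16 [KW]
E.g. (3,3,3) → sorted (3,3,3): b_1=3>1, not a PF.
3^3 − 16 = 27 − 16 = 11

11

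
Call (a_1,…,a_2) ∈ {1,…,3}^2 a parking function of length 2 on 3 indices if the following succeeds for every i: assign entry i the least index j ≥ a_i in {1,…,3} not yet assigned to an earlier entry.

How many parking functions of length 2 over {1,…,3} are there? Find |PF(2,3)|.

8

|PF| = 2·4^1 = 2×4 = 8 (Konheim–Weiss)
Check (2,1) → sorted (1,2): b_i ≤ 1+i ∀i, a PF.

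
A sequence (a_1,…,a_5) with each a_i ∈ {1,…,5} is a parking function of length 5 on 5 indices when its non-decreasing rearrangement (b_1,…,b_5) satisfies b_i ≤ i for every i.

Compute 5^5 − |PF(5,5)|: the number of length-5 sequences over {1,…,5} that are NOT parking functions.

|PF| = (5+1−5)·(5+1)^{5−1} = 1 · 1296 = 1296 (Konheim–Weiss)
Example (5,5,3,3,2) → sorted (2,3,3,5,5): b_1=2>1, not a PF.
Total 3125; non-PF = 3125−1296 = 1829

1829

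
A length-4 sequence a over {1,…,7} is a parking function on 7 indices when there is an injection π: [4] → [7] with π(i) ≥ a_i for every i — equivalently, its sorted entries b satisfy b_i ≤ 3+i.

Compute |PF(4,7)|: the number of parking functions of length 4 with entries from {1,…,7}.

2048

#PF = 4·8^3 = 4 · 512 = 2048 (Pollak)
One tuple (3,6,2,7) → sorted (2,3,6,7): b_i ≤ 3+i ∀i, a PF.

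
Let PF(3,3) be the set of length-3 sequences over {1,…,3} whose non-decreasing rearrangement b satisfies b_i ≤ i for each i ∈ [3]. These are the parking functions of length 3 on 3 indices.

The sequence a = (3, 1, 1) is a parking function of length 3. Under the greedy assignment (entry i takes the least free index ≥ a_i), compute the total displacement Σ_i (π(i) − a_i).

1

Σπ(i) = 1+…+3 = 6; Σa = 3+1+1 = 5; disp = 6−5 = 1.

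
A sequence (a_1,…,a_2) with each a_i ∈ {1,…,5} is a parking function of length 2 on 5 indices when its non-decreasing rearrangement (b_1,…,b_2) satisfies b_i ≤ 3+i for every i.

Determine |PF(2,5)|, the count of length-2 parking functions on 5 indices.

Count = (5+1−2)·(5+1)^{2−1} = 4 · 6 = 24 (Pollak)
E.g. (1,5) → sorted (1,5): b_i ≤ 3+i ∀i, a PF.

24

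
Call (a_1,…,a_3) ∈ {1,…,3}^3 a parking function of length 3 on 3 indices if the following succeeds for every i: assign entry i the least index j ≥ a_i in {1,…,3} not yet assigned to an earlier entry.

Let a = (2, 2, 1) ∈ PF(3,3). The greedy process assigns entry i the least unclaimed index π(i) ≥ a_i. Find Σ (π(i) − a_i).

1

Σπ = 6 ({1..3} each once); Σa = 2+2+1 = 5; disp = 6−5 = 1.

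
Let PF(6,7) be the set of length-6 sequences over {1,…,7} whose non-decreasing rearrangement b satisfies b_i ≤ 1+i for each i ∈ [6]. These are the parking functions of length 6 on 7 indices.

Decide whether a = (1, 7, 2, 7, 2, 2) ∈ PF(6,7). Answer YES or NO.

Order a: b = (1, 2, 2, 2, 7, 7).
  b_1=1 ≤ 2
  b_2=2 ≤ 3
  b_3=2 ≤ 4
  b_4=2 ≤ 5
  b_5=7 > 6
  fails at i=5 ⇒ NO

NO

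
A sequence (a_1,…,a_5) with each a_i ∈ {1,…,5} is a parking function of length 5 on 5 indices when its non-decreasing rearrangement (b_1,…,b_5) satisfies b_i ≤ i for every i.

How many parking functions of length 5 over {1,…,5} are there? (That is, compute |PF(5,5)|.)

|PF| = (5+1−5)·(5+1)^{5−1} = 1×1296 = 1296
Check (2,1,4,4,3) → sorted (1,2,3,4,4): b_i ≤ i ∀i, a PF.

1296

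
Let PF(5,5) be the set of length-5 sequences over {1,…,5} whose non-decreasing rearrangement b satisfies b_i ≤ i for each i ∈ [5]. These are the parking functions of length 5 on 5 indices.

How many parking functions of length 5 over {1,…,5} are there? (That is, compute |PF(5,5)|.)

#PF = 1·6^4 = 1×1296 = 1296 (Pollak)
Example (1,4,1,1,3) → sorted (1,1,1,3,4): b_i ≤ i ∀i, a PF.

1296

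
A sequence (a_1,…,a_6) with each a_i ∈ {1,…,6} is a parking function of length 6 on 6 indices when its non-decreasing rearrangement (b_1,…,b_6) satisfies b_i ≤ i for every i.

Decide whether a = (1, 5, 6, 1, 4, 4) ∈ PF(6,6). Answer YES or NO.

Rearranged: b = (1, 1, 4, 4, 5, 6).
  b_1=1 ≤ 1
  b_2=1 ≤ 2
  b_3=4 > 3
  fails at i=3 ⇒ NO

NO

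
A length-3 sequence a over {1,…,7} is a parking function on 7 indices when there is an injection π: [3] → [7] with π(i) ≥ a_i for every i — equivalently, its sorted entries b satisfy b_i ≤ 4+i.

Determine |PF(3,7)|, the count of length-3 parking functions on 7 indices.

320

|PF(3,7)| = (8−3)·8^(3−1) = 5 · 64 = 320 (Konheim–Weiss)
One tuple (5,7,5) → sorted (5,5,7): b_i ≤ 4+i ∀i, a PF.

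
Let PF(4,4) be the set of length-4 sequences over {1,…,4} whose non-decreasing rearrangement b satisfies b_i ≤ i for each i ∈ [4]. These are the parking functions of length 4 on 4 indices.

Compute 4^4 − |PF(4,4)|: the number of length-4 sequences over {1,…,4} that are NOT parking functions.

131

#PF = (5−4)·5^(4−1) = 1·125 = 125 [KW]
One tuple (2,3,4,4) → sorted (2,3,4,4): b_1=2>1, not a PF.
So 256 − 125 = 131 fail.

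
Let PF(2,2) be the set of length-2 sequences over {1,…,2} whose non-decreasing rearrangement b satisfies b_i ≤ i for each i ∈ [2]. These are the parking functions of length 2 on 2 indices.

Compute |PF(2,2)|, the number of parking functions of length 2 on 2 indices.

|PF| = (3−2)·3^(2−1) = 1·3 = 3 [KW]
Check (1,2) → sorted (1,2): b_i ≤ i ∀i, a PF.

3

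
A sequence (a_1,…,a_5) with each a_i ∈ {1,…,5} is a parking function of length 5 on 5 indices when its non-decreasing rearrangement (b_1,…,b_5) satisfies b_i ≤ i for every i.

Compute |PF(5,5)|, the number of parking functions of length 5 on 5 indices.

1296

|PF(5,5)| = (6−5)·6^(5−1) = 1 · 1296 = 1296
Check (3,2,1,4,1) → sorted (1,1,2,3,4): b_i ≤ i ∀i, a PF.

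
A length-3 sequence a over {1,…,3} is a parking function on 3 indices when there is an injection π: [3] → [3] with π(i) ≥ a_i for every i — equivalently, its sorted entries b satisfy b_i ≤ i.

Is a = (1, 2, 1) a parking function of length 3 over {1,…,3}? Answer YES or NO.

YES

Rearranged: b = (1, 1, 2).
  b_1=1 ≤ 1
  b_2=1 ≤ 2
  b_3=2 ≤ 3
All bounds hold ⇒ YES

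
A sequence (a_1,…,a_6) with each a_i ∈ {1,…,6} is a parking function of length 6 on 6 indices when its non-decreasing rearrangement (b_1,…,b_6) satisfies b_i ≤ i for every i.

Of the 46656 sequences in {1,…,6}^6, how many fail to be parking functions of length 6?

|PF(6,6)| = (6+1−6)·(6+1)^{6−1} = 1×16807 = 16807 (Konheim–Weiss)
Example (4,6,5,6,6,2) → sorted (2,4,5,6,6,6): b_1=2>1, not a PF.
So 46656 − 16807 = 29849 fail.

29849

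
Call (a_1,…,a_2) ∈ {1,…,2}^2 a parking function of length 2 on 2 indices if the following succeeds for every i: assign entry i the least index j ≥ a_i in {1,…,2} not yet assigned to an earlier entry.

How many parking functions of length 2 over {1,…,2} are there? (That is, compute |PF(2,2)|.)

|PF| = (2−2+1)·(2+1)^(2−1) = 1×3 = 3
Check (1,2) → sorted (1,2): b_i ≤ i ∀i, a PF.

3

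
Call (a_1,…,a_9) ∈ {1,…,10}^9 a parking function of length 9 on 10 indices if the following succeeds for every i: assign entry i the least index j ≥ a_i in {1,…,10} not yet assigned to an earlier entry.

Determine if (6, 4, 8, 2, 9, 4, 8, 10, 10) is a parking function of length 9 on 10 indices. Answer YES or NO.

Rearranged: b = (2, 4, 4, 6, 8, 8, 9, 10, 10).
  b_1=2 ≤ 2
  b_2=4 > 3
  fails at i=2 ⇒ NO

NO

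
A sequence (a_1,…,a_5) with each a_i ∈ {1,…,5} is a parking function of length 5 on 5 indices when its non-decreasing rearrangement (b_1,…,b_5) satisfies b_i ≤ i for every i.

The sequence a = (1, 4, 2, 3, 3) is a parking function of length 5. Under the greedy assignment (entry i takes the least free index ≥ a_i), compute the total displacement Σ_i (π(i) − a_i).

2

Σπ(i) = 1+…+5 = 15; Σa = 1+4+2+3+3 = 13; disp = 15−13 = 2.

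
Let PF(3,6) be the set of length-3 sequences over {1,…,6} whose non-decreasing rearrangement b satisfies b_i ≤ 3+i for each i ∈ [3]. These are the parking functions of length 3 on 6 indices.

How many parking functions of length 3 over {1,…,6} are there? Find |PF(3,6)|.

196

|PF(3,6)| = (6+1−3)·(6+1)^{3−1} = 4·49 = 196 (Konheim–Weiss)
E.g. (4,3,1) → sorted (1,3,4): b_i ≤ 3+i ∀i, a PF.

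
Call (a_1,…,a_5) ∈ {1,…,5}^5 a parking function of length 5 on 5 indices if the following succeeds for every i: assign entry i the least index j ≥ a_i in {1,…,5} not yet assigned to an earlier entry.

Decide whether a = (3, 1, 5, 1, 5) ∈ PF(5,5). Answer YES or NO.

NO

Sorted: b = (1, 1, 3, 5, 5).
  b_1=1 ≤ 1
  b_2=1 ≤ 2
  b_3=3 ≤ 3
  b_4=5 > 4
  fails at i=4 ⇒ NO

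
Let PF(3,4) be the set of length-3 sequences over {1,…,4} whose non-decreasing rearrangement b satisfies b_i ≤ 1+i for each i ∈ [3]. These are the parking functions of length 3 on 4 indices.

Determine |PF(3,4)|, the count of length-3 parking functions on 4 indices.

|PF(3,4)| = (4+1−3)·(4+1)^{3−1} = 2 · 25 = 50 (Pollak)
Example (4,1,1) → sorted (1,1,4): b_i ≤ 1+i ∀i, a PF.

50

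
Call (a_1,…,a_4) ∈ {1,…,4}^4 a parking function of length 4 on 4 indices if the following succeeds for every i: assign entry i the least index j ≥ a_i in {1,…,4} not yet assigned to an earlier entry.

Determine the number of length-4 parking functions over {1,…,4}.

|PF(4,4)| = (4−4+1)·(4+1)^(4−1) = 1·125 = 125 (Konheim–Weiss)
Check (2,2,1,2) → sorted (1,2,2,2): b_i ≤ i ∀i, a PF.

125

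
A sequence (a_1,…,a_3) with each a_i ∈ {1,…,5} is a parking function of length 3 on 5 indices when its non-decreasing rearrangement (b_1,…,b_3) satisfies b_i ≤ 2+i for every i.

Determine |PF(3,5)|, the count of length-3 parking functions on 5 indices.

|PF| = (5−3+1)·(5+1)^(3−1) = 3·36 = 108 (Pollak)
Check (4,1,5) → sorted (1,4,5): b_i ≤ 2+i ∀i, a PF.

108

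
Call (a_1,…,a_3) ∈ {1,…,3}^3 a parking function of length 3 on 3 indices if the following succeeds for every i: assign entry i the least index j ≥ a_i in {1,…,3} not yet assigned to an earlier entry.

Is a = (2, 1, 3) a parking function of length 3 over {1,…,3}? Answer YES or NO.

Order a: b = (1, 2, 3).
  b_1=1 ≤ 1
  b_2=2 ≤ 2
  b_3=3 ≤ 3
All bounds hold ⇒ YES

YES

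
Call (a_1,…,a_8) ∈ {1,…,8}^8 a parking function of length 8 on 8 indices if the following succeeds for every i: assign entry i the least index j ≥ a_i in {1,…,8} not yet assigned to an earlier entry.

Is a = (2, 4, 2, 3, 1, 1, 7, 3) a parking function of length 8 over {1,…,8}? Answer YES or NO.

YES

Sorted: b = (1, 1, 2, 2, 3, 3, 4, 7).
  b_1=1 ≤ 1
  b_2=1 ≤ 2
  b_3=2 ≤ 3
  b_4=2 ≤ 4
  b_5=3 ≤ 5
  b_6=3 ≤ 6
  b_7=4 ≤ 7
  b_8=7 ≤ 8
All bounds hold ⇒ YES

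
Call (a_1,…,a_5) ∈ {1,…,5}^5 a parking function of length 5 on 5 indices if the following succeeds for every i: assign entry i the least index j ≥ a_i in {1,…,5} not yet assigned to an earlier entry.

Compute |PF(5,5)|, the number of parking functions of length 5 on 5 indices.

1296

|PF(5,5)| = (5−5+1)·(5+1)^(5−1) = 1×1296 = 1296 [KW]
Check (1,2,4,1,3) → sorted (1,1,2,3,4): b_i ≤ i ∀i, a PF.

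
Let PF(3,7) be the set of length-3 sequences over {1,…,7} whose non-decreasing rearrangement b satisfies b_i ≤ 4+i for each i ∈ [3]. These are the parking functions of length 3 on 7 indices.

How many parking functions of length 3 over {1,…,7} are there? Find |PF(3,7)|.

|PF(3,7)| = (8−3)·8^(3−1) = 5·64 = 320
E.g. (2,2,7) → sorted (2,2,7): b_i ≤ 4+i ∀i, a PF.

320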